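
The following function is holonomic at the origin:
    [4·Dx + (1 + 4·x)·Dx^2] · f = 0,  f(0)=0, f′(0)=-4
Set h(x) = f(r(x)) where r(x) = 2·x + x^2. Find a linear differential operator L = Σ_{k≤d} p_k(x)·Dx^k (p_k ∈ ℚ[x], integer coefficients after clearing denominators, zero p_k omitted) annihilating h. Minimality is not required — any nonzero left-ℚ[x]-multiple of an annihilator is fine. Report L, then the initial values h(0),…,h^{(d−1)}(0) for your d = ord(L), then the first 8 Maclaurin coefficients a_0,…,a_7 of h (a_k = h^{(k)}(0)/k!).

f: a_k = 0, -4, 8, -64/3, 64, -1024/5, 2048/3, -16384/7, …
L₀ from L_f via x↦r, Dx↦r'^{-1}Dx.
L = (7 + 8·x + 4·x^2)·Dx + (1 + 9·x + 12·x^2 + 4·x^3)·Dx^2  (order 2).
h: a_k = 0, -8, 28, -416/3, 776, -23168/5, 86464/3, -1290752/7, …
ICs: h(0) = 0, h′(0) = -8.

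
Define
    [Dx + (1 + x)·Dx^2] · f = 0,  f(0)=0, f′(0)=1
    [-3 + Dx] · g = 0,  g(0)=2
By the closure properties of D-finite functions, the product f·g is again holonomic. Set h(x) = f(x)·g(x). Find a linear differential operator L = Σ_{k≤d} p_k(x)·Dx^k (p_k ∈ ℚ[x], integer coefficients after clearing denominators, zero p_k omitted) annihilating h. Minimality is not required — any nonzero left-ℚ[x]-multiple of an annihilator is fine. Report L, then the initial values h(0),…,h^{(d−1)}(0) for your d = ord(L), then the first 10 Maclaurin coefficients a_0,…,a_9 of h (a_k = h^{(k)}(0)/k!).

L = (6 + 9·x) + (-5 - 6·x)·Dx + (1 + x)·Dx^2  (order 2).
h: a_k = 0, 2, 5, 20/3, 6, 83/20, 55/24, 38/35, 17/40, 653/4032, …
ICs: h(0) = 0, h′(0) = 2.

f: a_k = 0, 1, -1/2, 1/3, -1/4, 1/5, -1/6, 1/7, -1/8, 1/9, …
g: a_k = 2, 6, 9, 9, 27/4, 81/20, 81/40, 243/280, 729/2240, 243/2240, …
Product ⇒ symmetric product L₀, ord ≤ 2.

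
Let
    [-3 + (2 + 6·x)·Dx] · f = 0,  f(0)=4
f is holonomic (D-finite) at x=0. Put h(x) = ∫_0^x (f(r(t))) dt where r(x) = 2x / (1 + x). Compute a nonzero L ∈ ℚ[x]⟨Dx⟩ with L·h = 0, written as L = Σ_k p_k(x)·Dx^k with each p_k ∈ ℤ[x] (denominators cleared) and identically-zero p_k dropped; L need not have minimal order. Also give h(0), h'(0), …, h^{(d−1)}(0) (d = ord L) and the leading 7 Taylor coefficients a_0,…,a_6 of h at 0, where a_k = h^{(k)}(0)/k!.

f: a_k = 4, 6, -9/2, 27/4, -405/32, 1701/64, -15309/256, …
L₀ from L_f via x↦r, Dx↦r'^{-1}Dx.
h=∫₀ˣh₀: take L = L₀·Dx.
L = -3·Dx + (1 + 8·x + 7·x^2)·Dx^2  (order 2).
h: a_k = 0, 4, 6, -10, 51/2, -861/10, 1379/4, …
ICs: h(0) = 0, h′(0) = 4.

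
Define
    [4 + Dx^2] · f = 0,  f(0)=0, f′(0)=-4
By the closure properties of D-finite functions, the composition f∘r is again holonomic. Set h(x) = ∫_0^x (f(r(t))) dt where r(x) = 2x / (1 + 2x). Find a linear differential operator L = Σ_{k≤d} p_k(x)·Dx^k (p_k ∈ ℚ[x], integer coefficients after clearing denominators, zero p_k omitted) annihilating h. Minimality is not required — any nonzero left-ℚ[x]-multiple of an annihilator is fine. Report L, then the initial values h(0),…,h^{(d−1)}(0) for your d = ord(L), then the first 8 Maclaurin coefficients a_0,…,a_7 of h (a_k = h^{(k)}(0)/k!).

f: a_k = 0, -4, 0, 8/3, 0, -8/15, 0, 16/315, …
f∘r: x↦r, Dx↦Dx/r' in L_f ⇒ L₀.
h=∫₀ˣh₀: take L = L₀·Dx.
L = 16·Dx + (4 + 24·x + 48·x^2 + 32·x^3)·Dx^2 + (1 + 8·x + 24·x^2 + 32·x^3 + 16·x^4)·Dx^3  (order 3).
h: a_k = 0, 0, -4, 16/3, -8/3, -64/5, 2752/45, -1280/7, …
ICs: h(0) = 0, h′(0) = 0, h′′(0) = -8.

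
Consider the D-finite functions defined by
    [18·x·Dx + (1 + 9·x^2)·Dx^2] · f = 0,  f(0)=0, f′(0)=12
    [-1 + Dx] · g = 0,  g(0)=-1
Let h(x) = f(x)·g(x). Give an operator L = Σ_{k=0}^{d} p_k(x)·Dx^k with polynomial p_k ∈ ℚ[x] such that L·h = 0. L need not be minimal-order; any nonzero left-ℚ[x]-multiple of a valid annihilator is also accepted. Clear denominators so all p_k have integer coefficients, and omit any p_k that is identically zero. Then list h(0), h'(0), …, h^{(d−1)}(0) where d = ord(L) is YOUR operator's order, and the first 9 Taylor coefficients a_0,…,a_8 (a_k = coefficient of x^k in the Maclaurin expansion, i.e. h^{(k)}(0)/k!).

f: a_k = 0, 12, 0, -36, 0, 972/5, 0, -8748/7, 0, …
g: a_k = -1, -1, -1/2, -1/6, -1/24, -1/120, -1/720, -1/5040, -1/40320, …
h₀=f·g: eliminate ⇒ L₀, order ≤ 2·1.
L = (1 - 18·x + 9·x^2) + (-2 + 18·x - 18·x^2)·Dx + (1 + 9·x^2)·Dx^2  (order 2).
h: a_k = 0, -12, -12, 30, 34, -1769/10, -377/2, 484679/420, 511397/420, …
ICs: h(0) = 0, h′(0) = -12.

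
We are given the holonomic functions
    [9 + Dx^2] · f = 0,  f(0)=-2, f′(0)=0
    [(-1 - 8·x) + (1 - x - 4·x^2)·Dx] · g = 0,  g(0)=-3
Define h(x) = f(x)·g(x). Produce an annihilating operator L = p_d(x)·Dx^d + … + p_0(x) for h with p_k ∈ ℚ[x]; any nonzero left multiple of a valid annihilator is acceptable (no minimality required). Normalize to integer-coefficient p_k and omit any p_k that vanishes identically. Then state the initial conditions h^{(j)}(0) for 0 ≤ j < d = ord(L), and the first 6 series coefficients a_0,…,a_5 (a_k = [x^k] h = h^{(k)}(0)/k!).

L = (-1 + 9·x + 36·x^2) + (2 + 16·x)·Dx + (-1 + x + 4·x^2)·Dx^2  (order 2).
h: a_k = 6, 6, 3, 27, 237/4, 669/4, …
ICs: h(0) = 6, h′(0) = 6.

f: a_k = -2, 0, 9, 0, -27/4, 0, …
g: a_k = -3, -3, -15, -27, -87, -195, …
Product ⇒ symmetric product L₀, ord ≤ 2.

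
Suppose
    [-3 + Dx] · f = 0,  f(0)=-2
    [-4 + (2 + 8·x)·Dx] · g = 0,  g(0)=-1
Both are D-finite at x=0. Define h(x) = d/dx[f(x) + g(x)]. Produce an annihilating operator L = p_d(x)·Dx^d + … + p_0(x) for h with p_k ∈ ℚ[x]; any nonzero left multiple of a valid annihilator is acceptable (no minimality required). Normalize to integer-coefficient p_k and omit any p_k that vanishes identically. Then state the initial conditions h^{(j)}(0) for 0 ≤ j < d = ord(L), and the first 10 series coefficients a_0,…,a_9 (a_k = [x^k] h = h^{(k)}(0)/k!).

f: a_k = -2, -6, -9, -9, -27/4, -81/20, -81/40, -243/280, -729/2240, -243/2240, …
g: a_k = -1, -2, 2, -4, 10, -28, 84, -264, 858, -2860, …
h₀=f+g: left-lcm gives L₀, ord ≤ 2.
h=h₀': d/dx-closure on L₀ ⇒ L.
L = (-54 - 72·x) + (3 - 72·x - 144·x^2)·Dx + (5 + 32·x + 48·x^2)·Dx^2  (order 2).
h: a_k = -8, -14, -39, 13, -641/4, 9837/20, -74163/40, 1921191/280, -57659787/2240, 217816871/2240, …
ICs: h(0) = -8, h′(0) = -14.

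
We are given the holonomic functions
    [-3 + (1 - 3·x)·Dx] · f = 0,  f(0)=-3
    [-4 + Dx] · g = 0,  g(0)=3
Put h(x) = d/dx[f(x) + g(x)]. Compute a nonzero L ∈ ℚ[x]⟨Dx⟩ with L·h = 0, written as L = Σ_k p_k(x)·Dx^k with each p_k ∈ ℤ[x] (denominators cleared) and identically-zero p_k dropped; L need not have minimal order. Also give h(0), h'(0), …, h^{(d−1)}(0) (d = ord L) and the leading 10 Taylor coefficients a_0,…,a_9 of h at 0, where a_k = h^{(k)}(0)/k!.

L = (60 + 144·x) + (-19 - 48·x + 72·x^2)·Dx + (1 + 3·x - 18·x^2)·Dx^2  (order 2).
h: a_k = 3, -6, -147, -844, -3517, -65098/5, -687881/15, -16529624/105, -55799257/105, -1674030958/945, …
ICs: h(0) = 3, h′(0) = -6.

f: a_k = -3, -9, -27, -81, -243, -729, -2187, -6561, -19683, -59049, …
g: a_k = 3, 12, 24, 32, 32, 128/5, 256/15, 1024/105, 512/105, 2048/945, …
Sum ⇒ L₀ = lclm(L_f,L_g) in ℚ(x)⟨Dx⟩.
Derive L from L₀ (diff closure).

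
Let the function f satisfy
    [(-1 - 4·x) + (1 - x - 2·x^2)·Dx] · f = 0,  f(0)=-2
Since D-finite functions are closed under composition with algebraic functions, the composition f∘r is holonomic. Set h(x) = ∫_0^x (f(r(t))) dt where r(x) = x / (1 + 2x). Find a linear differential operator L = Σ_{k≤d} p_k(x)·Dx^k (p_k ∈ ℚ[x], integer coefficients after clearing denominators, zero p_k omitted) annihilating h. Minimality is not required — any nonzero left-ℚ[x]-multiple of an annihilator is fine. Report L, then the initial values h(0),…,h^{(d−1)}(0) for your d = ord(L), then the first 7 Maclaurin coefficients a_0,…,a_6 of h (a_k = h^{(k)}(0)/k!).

f: a_k = -2, -2, -6, -10, -22, -42, -86, …
L₀ from L_f via x↦r, Dx↦r'^{-1}Dx.
Integrate: L := L₀·Dx.
L = (-1 - 6·x)·Dx + (1 + 5·x + 6·x^2)·Dx^2  (order 2).
h: a_k = 0, -2, -1, -2/3, 3/2, -18/5, 9, …
ICs: h(0) = 0, h′(0) = -2.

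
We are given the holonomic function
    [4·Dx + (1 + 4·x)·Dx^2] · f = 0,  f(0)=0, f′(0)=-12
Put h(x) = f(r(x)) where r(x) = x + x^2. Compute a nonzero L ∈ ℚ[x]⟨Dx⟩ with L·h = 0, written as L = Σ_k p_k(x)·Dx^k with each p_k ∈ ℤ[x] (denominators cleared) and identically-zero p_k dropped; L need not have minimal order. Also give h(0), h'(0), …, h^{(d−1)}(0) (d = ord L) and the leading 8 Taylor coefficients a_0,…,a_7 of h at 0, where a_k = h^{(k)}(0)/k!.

f: a_k = 0, -12, 24, -64, 192, -3072/5, 2048, -49152/7, …
Change of var in L_f (x↦r) gives L₀.
L = 2·Dx + (1 + 2·x)·Dx^2  (order 2).
h: a_k = 0, -12, 12, -16, 24, -192/5, 64, -768/7, …
ICs: h(0) = 0, h′(0) = -12.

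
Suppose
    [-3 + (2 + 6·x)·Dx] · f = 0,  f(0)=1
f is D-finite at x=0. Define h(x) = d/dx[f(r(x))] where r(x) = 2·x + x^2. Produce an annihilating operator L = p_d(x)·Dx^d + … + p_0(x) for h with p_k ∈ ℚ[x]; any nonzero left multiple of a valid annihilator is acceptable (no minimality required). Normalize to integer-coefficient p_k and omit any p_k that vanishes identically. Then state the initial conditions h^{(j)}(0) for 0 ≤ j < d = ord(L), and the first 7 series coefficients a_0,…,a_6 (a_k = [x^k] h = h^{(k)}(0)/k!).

L = -2 + (-1 - 7·x - 9·x^2 - 3·x^3)·Dx  (order 1).
h: a_k = 3, -6, 27, -126, 1215/2, -2997, 30051/2, …
ICs: h(0) = 3.

f: a_k = 1, 3/2, -9/8, 27/16, -405/128, 1701/256, -15309/1024, …
L₀ from L_f via x↦r, Dx↦r'^{-1}Dx.
h₀' ⇒ L via d/dx closure of L₀.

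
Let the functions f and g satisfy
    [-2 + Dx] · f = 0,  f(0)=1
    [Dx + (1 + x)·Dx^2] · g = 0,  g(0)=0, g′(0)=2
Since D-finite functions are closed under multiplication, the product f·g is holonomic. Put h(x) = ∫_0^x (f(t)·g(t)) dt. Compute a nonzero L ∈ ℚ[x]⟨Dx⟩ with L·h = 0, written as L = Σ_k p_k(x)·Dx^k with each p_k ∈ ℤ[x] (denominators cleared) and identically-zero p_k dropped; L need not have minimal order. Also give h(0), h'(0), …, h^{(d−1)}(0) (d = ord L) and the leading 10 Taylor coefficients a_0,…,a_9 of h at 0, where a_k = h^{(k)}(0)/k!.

L = (2 + 4·x)·Dx + (-3 - 4·x)·Dx^2 + (1 + x)·Dx^3  (order 3).
h: a_k = 0, 0, 1, 1, 2/3, 3/10, 11/90, 2/63, 17/1260, -1/1620, …
ICs: h(0) = 0, h′(0) = 0, h′′(0) = 2.

f: a_k = 1, 2, 2, 4/3, 2/3, 4/15, 4/45, 8/315, 2/315, 4/2835, …
g: a_k = 0, 2, -1, 2/3, -1/2, 2/5, -1/3, 2/7, -1/4, 2/9, …
Product ⇒ symmetric product L₀, ord ≤ 2.
∫: right-multiply L₀ by Dx.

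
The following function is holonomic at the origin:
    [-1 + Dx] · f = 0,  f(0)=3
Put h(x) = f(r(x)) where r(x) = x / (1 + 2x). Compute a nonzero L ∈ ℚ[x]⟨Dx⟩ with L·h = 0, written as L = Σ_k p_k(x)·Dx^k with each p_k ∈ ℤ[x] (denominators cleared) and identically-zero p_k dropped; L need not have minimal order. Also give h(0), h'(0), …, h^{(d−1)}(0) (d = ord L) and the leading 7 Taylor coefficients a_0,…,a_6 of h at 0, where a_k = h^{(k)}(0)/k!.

f: a_k = 3, 3, 3/2, 1/2, 1/8, 1/40, 1/240, …
h₀=f(r): pull back L_f along r ⇒ L₀.
L = -1 + (1 + 4·x + 4·x^2)·Dx  (order 1).
h: a_k = 3, 3, -9/2, 13/2, -71/8, 441/40, -2699/240, …
ICs: h(0) = 3.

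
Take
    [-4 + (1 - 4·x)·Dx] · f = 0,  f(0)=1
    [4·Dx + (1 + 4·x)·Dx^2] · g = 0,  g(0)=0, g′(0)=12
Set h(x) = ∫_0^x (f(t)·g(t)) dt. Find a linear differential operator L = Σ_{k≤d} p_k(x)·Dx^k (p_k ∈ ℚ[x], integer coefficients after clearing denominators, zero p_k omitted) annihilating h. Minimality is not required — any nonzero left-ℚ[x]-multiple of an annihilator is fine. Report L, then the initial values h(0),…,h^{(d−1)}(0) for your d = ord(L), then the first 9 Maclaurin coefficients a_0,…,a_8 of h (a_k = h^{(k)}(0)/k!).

f: a_k = 1, 4, 16, 64, 256, 1024, 4096, 16384, 65536, …
g: a_k = 0, 12, -24, 64, -192, 3072/5, -2048, 49152/7, -24576, …
Product ⇒ symmetric product L₀, ord ≤ 2.
Integrate: L := L₀·Dx.
L = 16·Dx + (4 + 48·x)·Dx^2 + (-1 + 16·x^2)·Dx^3  (order 3).
h: a_k = 0, 0, 6, 8, 40, 448/5, 6016/15, 37888/35, 163328/35, …
ICs: h(0) = 0, h′(0) = 0, h′′(0) = 12.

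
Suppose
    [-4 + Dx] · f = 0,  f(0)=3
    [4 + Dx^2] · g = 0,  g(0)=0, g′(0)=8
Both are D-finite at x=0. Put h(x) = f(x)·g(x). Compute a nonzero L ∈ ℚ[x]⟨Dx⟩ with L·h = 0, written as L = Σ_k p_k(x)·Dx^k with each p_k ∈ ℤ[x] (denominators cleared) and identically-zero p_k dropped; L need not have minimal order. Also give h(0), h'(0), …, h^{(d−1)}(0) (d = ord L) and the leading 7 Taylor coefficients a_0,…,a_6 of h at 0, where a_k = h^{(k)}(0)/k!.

L = 20 - 8·Dx + Dx^2  (order 2).
h: a_k = 0, 24, 96, 176, 192, 656/5, 704/15, …
ICs: h(0) = 0, h′(0) = 24.

f: a_k = 3, 12, 24, 32, 32, 128/5, 256/15, …
g: a_k = 0, 8, 0, -16/3, 0, 16/15, 0, …
Product ⇒ symmetric product L₀, ord ≤ 2.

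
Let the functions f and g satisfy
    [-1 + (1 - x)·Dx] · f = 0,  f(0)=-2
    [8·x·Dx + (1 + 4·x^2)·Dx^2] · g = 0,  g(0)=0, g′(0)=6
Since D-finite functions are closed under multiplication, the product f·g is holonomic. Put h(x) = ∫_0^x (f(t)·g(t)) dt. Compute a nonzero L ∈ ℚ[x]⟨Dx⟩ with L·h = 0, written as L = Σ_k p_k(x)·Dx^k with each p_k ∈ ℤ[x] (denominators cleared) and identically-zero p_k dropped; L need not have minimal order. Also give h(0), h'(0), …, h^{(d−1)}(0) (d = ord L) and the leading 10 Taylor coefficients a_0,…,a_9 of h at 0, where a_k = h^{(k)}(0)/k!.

f: a_k = -2, -2, -2, -2, -2, -2, -2, -2, -2, -2, …
g: a_k = 0, 6, 0, -8, 0, 96/5, 0, -384/7, 0, 512/3, …
h₀=f·g: eliminate ⇒ L₀, order ≤ 1·2.
Integrate: L := L₀·Dx.
L = 8·x·Dx + (2 - 8·x + 16·x^2)·Dx^2 + (-1 + x - 4·x^2 + 4·x^3)·Dx^3  (order 3).
h: a_k = 0, 0, -6, -4, 1, 4/5, -86/15, -172/35, 659/70, 2636/315, …
ICs: h(0) = 0, h′(0) = 0, h′′(0) = -12.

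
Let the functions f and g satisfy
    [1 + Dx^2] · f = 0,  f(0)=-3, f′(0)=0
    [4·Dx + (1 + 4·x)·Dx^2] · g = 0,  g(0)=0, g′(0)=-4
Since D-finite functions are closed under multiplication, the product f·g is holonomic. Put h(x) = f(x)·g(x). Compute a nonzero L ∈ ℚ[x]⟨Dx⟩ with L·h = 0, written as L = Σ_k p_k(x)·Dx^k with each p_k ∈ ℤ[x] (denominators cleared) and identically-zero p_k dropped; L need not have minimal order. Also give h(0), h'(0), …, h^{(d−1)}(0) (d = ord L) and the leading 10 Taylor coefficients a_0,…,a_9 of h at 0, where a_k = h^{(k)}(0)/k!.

f: a_k = -3, 0, 3/2, 0, -1/8, 0, 1/240, 0, -1/13440, 0, …
g: a_k = 0, -4, 8, -64/3, 64, -1024/5, 2048/3, -16384/7, 8192, -262144/9, …
h₀=f·g: eliminate ⇒ L₀, order ≤ 2·2.
L = (-147 - 144·x - 224·x^2 + 256·x^3 + 256·x^4) + (-56 - 160·x + 384·x^2 + 512·x^3)·Dx + (-150 - 160·x - 192·x^2 + 512·x^3 + 512·x^4)·Dx^2 + (-56 - 160·x + 384·x^2 + 512·x^3)·Dx^3 + (-3 - 16·x + 32·x^2 + 256·x^3 + 256·x^4)·Dx^4  (order 4).
h: a_k = 0, 12, -24, 58, -180, 5829/10, -1953, 940403/140, -706799/30, 169134311/2016, …
ICs: h(0) = 0, h′(0) = 12, h′′(0) = -48, h′′′(0) = 348.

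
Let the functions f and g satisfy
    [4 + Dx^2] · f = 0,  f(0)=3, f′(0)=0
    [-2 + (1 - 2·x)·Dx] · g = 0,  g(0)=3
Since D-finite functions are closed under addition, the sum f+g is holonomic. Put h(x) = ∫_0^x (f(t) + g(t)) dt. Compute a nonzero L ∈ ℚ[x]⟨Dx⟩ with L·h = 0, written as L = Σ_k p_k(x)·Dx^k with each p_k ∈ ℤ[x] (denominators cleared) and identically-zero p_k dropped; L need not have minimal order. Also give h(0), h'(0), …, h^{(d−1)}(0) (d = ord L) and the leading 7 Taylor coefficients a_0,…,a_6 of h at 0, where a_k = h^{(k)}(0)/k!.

L = (-56 + 32·x - 32·x^2)·Dx + (12 - 40·x + 48·x^2 - 32·x^3)·Dx^2 + (-14 + 8·x - 8·x^2)·Dx^3 + (3 - 10·x + 12·x^2 - 8·x^3)·Dx^4  (order 4).
h: a_k = 0, 6, 3, 2, 6, 10, 16, …
ICs: h(0) = 0, h′(0) = 6, h′′(0) = 6, h′′′(0) = 12.

f: a_k = 3, 0, -6, 0, 2, 0, -4/15, …
g: a_k = 3, 6, 12, 24, 48, 96, 192, …
f+g: L₀ = lclm(L_f,L_g), ord ≤ 2+1.
Integrate: L := L₀·Dx.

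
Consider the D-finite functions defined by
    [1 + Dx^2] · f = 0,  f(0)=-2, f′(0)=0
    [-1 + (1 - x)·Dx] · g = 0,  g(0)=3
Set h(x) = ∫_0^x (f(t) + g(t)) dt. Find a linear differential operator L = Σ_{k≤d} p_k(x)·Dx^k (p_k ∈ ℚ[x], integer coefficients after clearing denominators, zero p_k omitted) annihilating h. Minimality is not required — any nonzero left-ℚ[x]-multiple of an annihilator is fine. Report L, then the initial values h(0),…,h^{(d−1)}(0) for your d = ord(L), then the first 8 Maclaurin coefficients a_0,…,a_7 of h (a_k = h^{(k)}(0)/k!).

f: a_k = -2, 0, 1, 0, -1/12, 0, 1/360, 0, …
g: a_k = 3, 3, 3, 3, 3, 3, 3, 3, …
L₀ := lclm(L_f,L_g); ord L₀ ≤ 2+1.
h=∫₀ˣh₀: take L = L₀·Dx.
L = (-7 + 2·x - x^2)·Dx + (3 - 5·x + 3·x^2 - x^3)·Dx^2 + (-7 + 2·x - x^2)·Dx^3 + (3 - 5·x + 3·x^2 - x^3)·Dx^4  (order 4).
h: a_k = 0, 1, 3/2, 4/3, 3/4, 7/12, 1/2, 1081/2520, …
ICs: h(0) = 0, h′(0) = 1, h′′(0) = 3, h′′′(0) = 8.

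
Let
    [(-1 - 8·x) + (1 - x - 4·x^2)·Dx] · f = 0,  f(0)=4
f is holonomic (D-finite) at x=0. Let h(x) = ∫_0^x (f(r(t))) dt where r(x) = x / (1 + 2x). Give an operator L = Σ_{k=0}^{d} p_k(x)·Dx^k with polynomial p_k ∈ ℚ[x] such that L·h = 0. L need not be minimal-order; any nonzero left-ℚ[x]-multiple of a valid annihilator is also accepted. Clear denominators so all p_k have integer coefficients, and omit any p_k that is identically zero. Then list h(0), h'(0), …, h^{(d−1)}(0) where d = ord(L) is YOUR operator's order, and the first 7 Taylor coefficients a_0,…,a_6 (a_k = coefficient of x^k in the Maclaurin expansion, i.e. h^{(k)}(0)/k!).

f: a_k = 4, 4, 20, 36, 116, 260, 724, …
f∘r: x↦r, Dx↦Dx/r' in L_f ⇒ L₀.
h=∫₀ˣh₀: take L = L₀·Dx.
L = (1 + 10·x)·Dx + (-1 - 5·x - 4·x^2 + 4·x^3)·Dx^2  (order 2).
h: a_k = 0, 4, 2, 4, -7, 108/5, -190/3, …
ICs: h(0) = 0, h′(0) = 4.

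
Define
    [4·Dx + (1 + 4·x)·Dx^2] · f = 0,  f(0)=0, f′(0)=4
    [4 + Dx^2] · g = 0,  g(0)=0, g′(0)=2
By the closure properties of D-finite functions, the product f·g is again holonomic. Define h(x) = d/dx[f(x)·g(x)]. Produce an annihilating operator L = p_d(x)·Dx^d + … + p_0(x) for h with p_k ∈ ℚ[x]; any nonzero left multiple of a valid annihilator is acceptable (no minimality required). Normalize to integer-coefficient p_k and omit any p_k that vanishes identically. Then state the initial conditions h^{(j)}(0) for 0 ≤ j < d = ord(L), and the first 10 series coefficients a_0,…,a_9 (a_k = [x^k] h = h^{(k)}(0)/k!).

L = (-832 - 992·x - 5568·x^2 - 12288·x^3 - 2048·x^4 + 24576·x^5 + 16384·x^6) + (-264 - 1568·x - 2560·x^2 + 10240·x^4 + 8192·x^5)·Dx + (-220 - 368·x - 1760·x^2 - 3072·x^3 + 2048·x^4 + 12288·x^5 + 8192·x^6)·Dx^2 + (-66 - 392·x - 640·x^2 + 2560·x^4 + 2048·x^5)·Dx^3 + (-3 - 30·x - 92·x^2 + 640·x^4 + 1536·x^5 + 1024·x^6)·Dx^4  (order 4).
h: a_k = 0, 16, -48, 448/3, -1760/3, 6880/3, -134624/15, 11122432/315, -4879552/35, 1564566688/2835, …
ICs: h(0) = 0, h′(0) = 16, h′′(0) = -96, h′′′(0) = 896.

f: a_k = 0, 4, -8, 64/3, -64, 1024/5, -2048/3, 16384/7, -8192, 262144/9, …
g: a_k = 0, 2, 0, -4/3, 0, 4/15, 0, -8/315, 0, 4/2835, …
Product ⇒ symmetric product L₀, ord ≤ 4.
h=h₀': d/dx-closure on L₀ ⇒ L.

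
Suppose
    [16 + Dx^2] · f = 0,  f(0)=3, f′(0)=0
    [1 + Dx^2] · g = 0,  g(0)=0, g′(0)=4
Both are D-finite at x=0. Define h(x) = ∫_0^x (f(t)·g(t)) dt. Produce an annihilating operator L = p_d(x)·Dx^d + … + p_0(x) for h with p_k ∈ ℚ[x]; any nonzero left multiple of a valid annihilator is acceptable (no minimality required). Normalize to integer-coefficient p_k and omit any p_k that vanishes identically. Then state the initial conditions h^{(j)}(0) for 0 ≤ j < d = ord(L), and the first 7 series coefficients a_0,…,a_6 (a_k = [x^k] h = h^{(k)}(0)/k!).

L = 225·Dx + 34·Dx^3 + Dx^5  (order 5).
h: a_k = 0, 0, 6, 0, -49/2, 0, 1441/60, …
ICs: h(0) = 0, h′(0) = 0, h′′(0) = 12, h′′′(0) = 0, h′′′′(0) = -588.

f: a_k = 3, 0, -24, 0, 32, 0, -256/15, …
g: a_k = 0, 4, 0, -2/3, 0, 1/30, 0, …
Sym-product of L_f,L_g gives L₀ (≤ ord 4).
Integrate: L := L₀·Dx.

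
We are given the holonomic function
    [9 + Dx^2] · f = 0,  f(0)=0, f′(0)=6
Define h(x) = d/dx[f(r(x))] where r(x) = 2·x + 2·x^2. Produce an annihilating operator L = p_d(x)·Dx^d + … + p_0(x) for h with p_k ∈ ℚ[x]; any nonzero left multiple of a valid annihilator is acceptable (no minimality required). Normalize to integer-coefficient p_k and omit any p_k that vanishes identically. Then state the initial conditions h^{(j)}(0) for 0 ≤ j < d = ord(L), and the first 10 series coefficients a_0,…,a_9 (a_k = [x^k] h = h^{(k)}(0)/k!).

f: a_k = 0, 6, 0, -9, 0, 81/20, 0, -243/280, 0, 243/2240, …
h₀=f(r): pull back L_f along r ⇒ L₀.
Derive L from L₀ (diff closure).
L = (48 + 288·x + 864·x^2 + 1152·x^3 + 576·x^4) + (-6 - 12·x)·Dx + (1 + 4·x + 4·x^2)·Dx^2  (order 2).
h: a_k = 12, 24, -216, -864, -432, 3456, 41472/5, 20736/5, -513216/35, -228096/7, …
ICs: h(0) = 12, h′(0) = 24.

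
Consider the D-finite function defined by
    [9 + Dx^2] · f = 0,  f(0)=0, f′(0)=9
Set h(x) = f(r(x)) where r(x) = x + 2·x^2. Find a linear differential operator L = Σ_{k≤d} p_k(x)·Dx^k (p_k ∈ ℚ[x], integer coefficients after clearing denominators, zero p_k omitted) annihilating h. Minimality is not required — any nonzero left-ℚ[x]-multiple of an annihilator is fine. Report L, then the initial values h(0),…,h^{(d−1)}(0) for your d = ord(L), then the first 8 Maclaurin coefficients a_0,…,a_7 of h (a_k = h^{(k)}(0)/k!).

L = (9 + 108·x + 432·x^2 + 576·x^3) - 4·Dx + (1 + 4·x)·Dx^2  (order 2).
h: a_k = 0, 9, 18, -27/2, -81, -6237/40, -189/4, 135351/560, …
ICs: h(0) = 0, h′(0) = 9.

f: a_k = 0, 9, 0, -27/2, 0, 243/40, 0, -729/560, …
L₀ from L_f via x↦r, Dx↦r'^{-1}Dx.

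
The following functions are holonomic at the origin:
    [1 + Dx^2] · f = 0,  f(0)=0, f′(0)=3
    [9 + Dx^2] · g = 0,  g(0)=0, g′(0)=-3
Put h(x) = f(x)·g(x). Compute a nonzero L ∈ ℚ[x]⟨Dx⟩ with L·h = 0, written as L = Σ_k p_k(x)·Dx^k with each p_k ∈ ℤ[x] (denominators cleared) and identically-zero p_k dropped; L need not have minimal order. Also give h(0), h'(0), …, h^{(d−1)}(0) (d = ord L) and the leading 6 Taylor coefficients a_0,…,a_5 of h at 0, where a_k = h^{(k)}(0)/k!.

L = 64 + 20·Dx^2 + Dx^4  (order 4).
h: a_k = 0, 0, -9, 0, 15, 0, …
ICs: h(0) = 0, h′(0) = 0, h′′(0) = -18, h′′′(0) = 0.

f: a_k = 0, 3, 0, -1/2, 0, 1/40, …
g: a_k = 0, -3, 0, 9/2, 0, -81/40, …
L₀ := L_f ⊗_s L_g (sym. prod.), ord ≤ 4.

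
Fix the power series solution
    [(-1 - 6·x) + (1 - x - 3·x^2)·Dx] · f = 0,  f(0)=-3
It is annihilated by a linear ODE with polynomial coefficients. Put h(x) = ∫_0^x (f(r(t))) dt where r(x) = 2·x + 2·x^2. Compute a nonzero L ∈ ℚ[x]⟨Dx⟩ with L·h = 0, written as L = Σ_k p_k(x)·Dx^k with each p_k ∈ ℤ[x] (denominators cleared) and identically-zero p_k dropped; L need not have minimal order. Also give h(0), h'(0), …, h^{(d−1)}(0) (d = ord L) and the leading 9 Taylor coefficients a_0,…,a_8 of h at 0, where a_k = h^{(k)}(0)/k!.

f: a_k = -3, -3, -12, -21, -57, -120, -291, -651, -1524, …
L₀ from L_f via x↦r, Dx↦r'^{-1}Dx.
h=∫₀ˣh₀: take L = L₀·Dx.
L = (2 + 28·x + 72·x^2 + 48·x^3)·Dx + (-1 + 2·x + 14·x^2 + 24·x^3 + 12·x^4)·Dx^2  (order 2).
h: a_k = 0, -3, -3, -18, -66, -1464/5, -1332, -43464/7, -29640, …
ICs: h(0) = 0, h′(0) = -3.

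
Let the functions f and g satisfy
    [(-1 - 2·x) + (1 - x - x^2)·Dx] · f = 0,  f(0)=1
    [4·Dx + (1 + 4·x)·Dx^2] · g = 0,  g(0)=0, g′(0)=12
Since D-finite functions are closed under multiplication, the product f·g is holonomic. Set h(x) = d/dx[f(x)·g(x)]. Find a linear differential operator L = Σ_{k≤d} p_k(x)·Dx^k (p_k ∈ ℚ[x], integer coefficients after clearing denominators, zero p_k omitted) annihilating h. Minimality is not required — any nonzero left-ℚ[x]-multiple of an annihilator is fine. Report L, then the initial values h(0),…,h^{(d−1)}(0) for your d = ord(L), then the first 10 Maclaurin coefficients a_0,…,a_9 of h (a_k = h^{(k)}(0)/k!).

f: a_k = 1, 1, 2, 3, 5, 8, 13, 21, 34, 55, …
g: a_k = 0, 12, -24, 64, -192, 3072/5, -2048, 49152/7, -24576, 262144/3, …
Product ⇒ symmetric product L₀, ord ≤ 2.
h=h₀': d/dx-closure on L₀ ⇒ L.
L = (82 + 216·x + 288·x^2) + (-7 + 62·x + 264·x^2 + 224·x^3)·Dx + (-3 - 17·x - 9·x^2 + 52·x^3 + 32·x^4)·Dx^2  (order 2).
h: a_k = 12, -24, 192, -560, 2692, -49488/5, 206868/5, -5688224/35, 4597536/7, -55001336/21, …
ICs: h(0) = 12, h′(0) = -24.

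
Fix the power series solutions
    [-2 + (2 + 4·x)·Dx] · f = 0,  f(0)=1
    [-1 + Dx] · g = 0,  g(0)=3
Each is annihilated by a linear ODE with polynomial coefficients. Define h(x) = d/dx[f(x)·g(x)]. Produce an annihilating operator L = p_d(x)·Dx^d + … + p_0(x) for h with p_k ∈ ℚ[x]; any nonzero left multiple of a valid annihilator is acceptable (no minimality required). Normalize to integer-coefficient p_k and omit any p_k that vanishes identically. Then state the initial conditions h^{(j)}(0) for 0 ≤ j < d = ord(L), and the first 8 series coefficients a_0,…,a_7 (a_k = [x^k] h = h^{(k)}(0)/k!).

L = (1 + 4·x + 2·x^2) + (-1 - 3·x - 2·x^2)·Dx  (order 1).
h: a_k = 6, 6, 6, -2, 7, -61/5, 347/15, -4591/105, …
ICs: h(0) = 6.

f: a_k = 1, 1, -1/2, 1/2, -5/8, 7/8, -21/16, 33/16, …
g: a_k = 3, 3, 3/2, 1/2, 1/8, 1/40, 1/240, 1/1680, …
L₀ := L_f ⊗_s L_g (sym. prod.), ord ≤ 1.
h₀' ⇒ L via d/dx closure of L₀.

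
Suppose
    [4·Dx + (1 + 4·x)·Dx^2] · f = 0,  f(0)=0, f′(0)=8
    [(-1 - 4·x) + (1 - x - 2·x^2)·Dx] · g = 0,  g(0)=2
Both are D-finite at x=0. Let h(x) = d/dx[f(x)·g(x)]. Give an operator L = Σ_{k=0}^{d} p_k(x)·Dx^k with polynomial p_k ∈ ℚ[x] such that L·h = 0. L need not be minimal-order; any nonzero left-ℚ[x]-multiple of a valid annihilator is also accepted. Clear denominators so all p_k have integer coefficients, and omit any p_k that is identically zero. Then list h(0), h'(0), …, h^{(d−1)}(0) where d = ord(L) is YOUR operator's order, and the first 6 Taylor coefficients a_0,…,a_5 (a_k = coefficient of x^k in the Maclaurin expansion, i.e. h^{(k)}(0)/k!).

f: a_k = 0, 8, -16, 128/3, -128, 2048/5, …
g: a_k = 2, 2, 6, 10, 22, 42, …
h₀=f·g: eliminate ⇒ L₀, order ≤ 2·1.
h=h₀': d/dx-closure on L₀ ⇒ L.
L = (36 + 144·x + 288·x^2) + (-1 + 24·x + 168·x^2 + 224·x^3)·Dx + (-1 - 7·x - 6·x^2 + 32·x^3 + 32·x^4)·Dx^2  (order 2).
h: a_k = 16, -32, 304, -2240/3, 4176, -68064/5, …
ICs: h(0) = 16, h′(0) = -32.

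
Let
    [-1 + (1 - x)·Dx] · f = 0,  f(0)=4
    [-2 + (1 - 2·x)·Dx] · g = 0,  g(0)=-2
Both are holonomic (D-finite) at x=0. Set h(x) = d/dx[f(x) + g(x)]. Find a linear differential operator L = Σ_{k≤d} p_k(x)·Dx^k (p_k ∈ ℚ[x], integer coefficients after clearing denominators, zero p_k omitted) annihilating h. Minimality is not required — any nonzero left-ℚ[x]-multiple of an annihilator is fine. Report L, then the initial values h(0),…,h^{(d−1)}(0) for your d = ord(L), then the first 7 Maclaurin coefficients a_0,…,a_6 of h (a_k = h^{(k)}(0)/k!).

f: a_k = 4, 4, 4, 4, 4, 4, 4, …
g: a_k = -2, -4, -8, -16, -32, -64, -128, …
Weyl lclm of L_f,L_g ⇒ L₀ (ord ≤ 2).
Derive L from L₀ (diff closure).
L = 12 + (-9 + 12·x)·Dx + (1 - 3·x + 2·x^2)·Dx^2  (order 2).
h: a_k = 0, -8, -36, -112, -300, -744, -1764, …
ICs: h(0) = 0, h′(0) = -8.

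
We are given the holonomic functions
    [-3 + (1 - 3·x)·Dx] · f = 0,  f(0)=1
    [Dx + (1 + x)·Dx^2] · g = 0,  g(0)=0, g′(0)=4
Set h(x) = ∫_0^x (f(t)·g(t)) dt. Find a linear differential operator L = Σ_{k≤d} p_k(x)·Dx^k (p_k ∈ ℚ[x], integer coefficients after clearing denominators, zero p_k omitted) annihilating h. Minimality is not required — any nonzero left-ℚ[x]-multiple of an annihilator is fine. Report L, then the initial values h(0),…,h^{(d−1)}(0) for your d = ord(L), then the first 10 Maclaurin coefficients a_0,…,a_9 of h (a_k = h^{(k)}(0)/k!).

f: a_k = 1, 3, 9, 27, 81, 243, 729, 2187, 6561, 19683, …
g: a_k = 0, 4, -2, 4/3, -1, 4/5, -2/3, 4/7, -1/2, 4/9, …
h₀=f·g: eliminate ⇒ L₀, order ≤ 1·2.
h=∫h₀ ⇒ L = L₀·Dx.
L = 3·Dx + (5 + 9·x)·Dx^2 + (-1 + 2·x + 3·x^2)·Dx^3  (order 3).
h: a_k = 0, 0, 2, 10/3, 47/6, 93/5, 1399/30, 12581/105, 88087/280, 528487/630, …
ICs: h(0) = 0, h′(0) = 0, h′′(0) = 4.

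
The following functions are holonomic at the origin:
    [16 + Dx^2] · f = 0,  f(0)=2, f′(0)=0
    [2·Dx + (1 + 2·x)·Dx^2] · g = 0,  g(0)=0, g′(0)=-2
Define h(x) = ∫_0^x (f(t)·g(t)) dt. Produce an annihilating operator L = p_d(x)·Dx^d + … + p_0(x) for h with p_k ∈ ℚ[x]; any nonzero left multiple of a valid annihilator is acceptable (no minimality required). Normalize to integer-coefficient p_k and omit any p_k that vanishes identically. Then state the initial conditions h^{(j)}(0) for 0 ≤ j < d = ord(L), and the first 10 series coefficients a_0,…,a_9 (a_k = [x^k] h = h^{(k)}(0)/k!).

f: a_k = 2, 0, -16, 0, 64/3, 0, -512/45, 0, 1024/315, 0, …
g: a_k = 0, -2, 2, -8/3, 4, -32/5, 32/3, -128/7, 32, -512/9, …
h₀=f·g: eliminate ⇒ L₀, order ≤ 2·2.
∫: right-multiply L₀ by Dx.
L = (2688 + 27648·x + 93184·x^2 + 131072·x^3 + 65536·x^4)·Dx + (896 + 5888·x + 12288·x^2 + 8192·x^3)·Dx^2 + (408 + 3712·x + 11904·x^2 + 16384·x^3 + 8192·x^4)·Dx^3 + (56 + 368·x + 768·x^2 + 512·x^3)·Dx^4 + (15 + 124·x + 380·x^2 + 512·x^3 + 256·x^4)·Dx^5  (order 5).
h: a_k = 0, 0, -2, 4/3, 20/3, -24/5, -32/15, 0, 416/105, -1984/405, …
ICs: h(0) = 0, h′(0) = 0, h′′(0) = -4, h′′′(0) = 8, h′′′′(0) = 160.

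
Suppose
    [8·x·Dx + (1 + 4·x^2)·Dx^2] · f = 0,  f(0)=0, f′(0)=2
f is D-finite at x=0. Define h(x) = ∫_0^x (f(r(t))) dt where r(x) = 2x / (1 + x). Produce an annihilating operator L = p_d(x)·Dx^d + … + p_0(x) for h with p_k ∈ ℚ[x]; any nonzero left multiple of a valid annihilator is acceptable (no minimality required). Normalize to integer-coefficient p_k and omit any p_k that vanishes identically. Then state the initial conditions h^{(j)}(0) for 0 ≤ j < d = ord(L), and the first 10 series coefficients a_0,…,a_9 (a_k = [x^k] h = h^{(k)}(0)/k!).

f: a_k = 0, 2, 0, -8/3, 0, 32/5, 0, -128/7, 0, 512/9, …
f∘r: x↦r, Dx↦Dx/r' in L_f ⇒ L₀.
∫: right-multiply L₀ by Dx.
L = (2 + 34·x)·Dx^2 + (1 + 2·x + 17·x^2)·Dx^3  (order 3).
h: a_k = 0, 0, 2, -4/3, -13/3, 12, 202/15, -2444/21, 727/14, 3220/3, …
ICs: h(0) = 0, h′(0) = 0, h′′(0) = 4.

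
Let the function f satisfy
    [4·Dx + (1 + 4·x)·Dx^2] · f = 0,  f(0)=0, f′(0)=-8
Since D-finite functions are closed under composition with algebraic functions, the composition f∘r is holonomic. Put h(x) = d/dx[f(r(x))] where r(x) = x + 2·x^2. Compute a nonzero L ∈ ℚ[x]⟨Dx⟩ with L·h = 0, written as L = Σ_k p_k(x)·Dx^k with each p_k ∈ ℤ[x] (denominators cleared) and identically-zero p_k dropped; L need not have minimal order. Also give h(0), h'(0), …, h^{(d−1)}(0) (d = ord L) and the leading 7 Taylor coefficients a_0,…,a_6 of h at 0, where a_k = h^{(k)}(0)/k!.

f: a_k = 0, -8, 16, -128/3, 128, -2048/5, 4096/3, …
Change of var in L_f (x↦r) gives L₀.
h=h₀': d/dx-closure on L₀ ⇒ L.
L = (16·x + 32·x^2) + (1 + 8·x + 24·x^2 + 32·x^3)·Dx  (order 1).
h: a_k = -8, 0, 64, -256, 512, 0, -4096, …
ICs: h(0) = -8.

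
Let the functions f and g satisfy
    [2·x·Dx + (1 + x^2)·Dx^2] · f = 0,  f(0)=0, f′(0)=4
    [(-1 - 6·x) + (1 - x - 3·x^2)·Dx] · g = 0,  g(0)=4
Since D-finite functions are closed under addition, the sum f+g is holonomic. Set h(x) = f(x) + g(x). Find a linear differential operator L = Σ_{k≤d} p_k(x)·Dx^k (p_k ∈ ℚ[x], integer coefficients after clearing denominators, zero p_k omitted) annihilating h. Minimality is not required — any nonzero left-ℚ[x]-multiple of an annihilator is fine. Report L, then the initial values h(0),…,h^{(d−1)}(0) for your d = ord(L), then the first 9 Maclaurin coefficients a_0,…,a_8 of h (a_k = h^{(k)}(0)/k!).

L = (8 - 32·x - 300·x^2 - 504·x^3 - 1134·x^4 - 162·x^6)·Dx + (-22 - 148·x - 184·x^2 - 576·x^3 - 441·x^4 - 918·x^5 - 27·x^6 - 162·x^7)·Dx^2 + (4 + 6·x + 18·x^2 - 60·x^3 - 85·x^4 - 75·x^5 - 126·x^6 - 9·x^7 - 27·x^8)·Dx^3  (order 3).
h: a_k = 4, 8, 16, 80/3, 76, 804/5, 388, 6072/7, 2032, …
ICs: h(0) = 4, h′(0) = 8, h′′(0) = 32.

f: a_k = 0, 4, 0, -4/3, 0, 4/5, 0, -4/7, 0, …
g: a_k = 4, 4, 16, 28, 76, 160, 388, 868, 2032, …
L₀ := lclm(L_f,L_g); ord L₀ ≤ 2+1.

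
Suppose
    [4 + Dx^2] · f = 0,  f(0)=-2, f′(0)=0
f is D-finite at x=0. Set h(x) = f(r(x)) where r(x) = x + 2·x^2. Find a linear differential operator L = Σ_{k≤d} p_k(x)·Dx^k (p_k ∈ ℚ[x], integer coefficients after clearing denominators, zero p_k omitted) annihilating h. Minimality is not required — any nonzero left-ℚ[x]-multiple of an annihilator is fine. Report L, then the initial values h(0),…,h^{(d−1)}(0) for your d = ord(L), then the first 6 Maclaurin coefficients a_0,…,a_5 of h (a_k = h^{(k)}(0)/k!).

f: a_k = -2, 0, 4, 0, -4/3, 0, …
Substitute x→r, Dx→(1/r')Dx; clear ⇒ L₀.
L = (4 + 48·x + 192·x^2 + 256·x^3) - 4·Dx + (1 + 4·x)·Dx^2  (order 2).
h: a_k = -2, 0, 4, 16, 44/3, -32/3, …
ICs: h(0) = -2, h′(0) = 0.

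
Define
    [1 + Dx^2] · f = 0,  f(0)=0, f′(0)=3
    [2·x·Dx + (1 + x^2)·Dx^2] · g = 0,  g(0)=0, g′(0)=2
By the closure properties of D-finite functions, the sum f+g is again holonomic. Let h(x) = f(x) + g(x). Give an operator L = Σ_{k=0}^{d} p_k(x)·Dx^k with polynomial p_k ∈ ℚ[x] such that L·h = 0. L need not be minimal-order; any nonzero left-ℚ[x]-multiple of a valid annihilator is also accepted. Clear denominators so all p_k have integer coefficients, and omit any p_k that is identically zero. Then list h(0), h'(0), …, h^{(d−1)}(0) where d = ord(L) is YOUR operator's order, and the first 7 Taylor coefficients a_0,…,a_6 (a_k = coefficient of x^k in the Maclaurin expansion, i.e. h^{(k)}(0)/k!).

f: a_k = 0, 3, 0, -1/2, 0, 1/40, 0, …
g: a_k = 0, 2, 0, -2/3, 0, 2/5, 0, …
Weyl lclm of L_f,L_g ⇒ L₀ (ord ≤ 4).
L = (-22·x + 28·x^3 + 2·x^5)·Dx + (-1 + 7·x^2 + 9·x^4 + x^6)·Dx^2 + (-22·x + 28·x^3 + 2·x^5)·Dx^3 + (-1 + 7·x^2 + 9·x^4 + x^6)·Dx^4  (order 4).
h: a_k = 0, 5, 0, -7/6, 0, 17/40, 0, …
ICs: h(0) = 0, h′(0) = 5, h′′(0) = 0, h′′′(0) = -7.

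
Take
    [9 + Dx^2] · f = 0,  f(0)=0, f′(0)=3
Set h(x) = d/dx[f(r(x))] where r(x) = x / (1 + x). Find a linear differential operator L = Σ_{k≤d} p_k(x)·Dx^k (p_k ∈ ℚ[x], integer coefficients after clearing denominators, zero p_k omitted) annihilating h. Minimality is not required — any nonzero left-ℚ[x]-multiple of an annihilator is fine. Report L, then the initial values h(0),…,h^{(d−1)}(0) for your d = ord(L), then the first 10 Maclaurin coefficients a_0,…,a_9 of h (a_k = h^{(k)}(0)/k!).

f: a_k = 0, 3, 0, -9/2, 0, 81/40, 0, -243/560, 0, 243/4480, …
h₀=f(r): pull back L_f along r ⇒ L₀.
h=h₀': d/dx-closure on L₀ ⇒ L.
L = (15 + 12·x + 6·x^2) + (6 + 18·x + 18·x^2 + 6·x^3)·Dx + (1 + 4·x + 6·x^2 + 4·x^3 + x^4)·Dx^2  (order 2).
h: a_k = 3, -6, -9/2, 42, -879/8, 765/4, -19353/80, 1893/10, 268299/4480, -269643/448, …
ICs: h(0) = 3, h′(0) = -6.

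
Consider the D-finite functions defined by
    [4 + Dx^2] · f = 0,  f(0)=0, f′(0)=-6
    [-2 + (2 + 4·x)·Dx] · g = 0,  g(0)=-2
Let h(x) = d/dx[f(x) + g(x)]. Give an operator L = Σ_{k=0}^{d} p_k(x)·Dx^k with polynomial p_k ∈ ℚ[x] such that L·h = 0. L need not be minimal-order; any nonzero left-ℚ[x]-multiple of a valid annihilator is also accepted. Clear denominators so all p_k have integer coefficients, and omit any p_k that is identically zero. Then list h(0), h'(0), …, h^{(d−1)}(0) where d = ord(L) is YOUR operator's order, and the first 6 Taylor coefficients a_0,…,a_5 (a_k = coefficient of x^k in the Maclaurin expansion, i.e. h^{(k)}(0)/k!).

L = (-76 - 64·x - 64·x^2) + (-28 - 120·x - 192·x^2 - 128·x^3)·Dx + (-19 - 16·x - 16·x^2)·Dx^2 + (-7 - 30·x - 48·x^2 - 32·x^3)·Dx^3  (order 3).
h: a_k = -8, 2, 9, 5, -51/4, 63/4, …
ICs: h(0) = -8, h′(0) = 2, h′′(0) = 18.

f: a_k = 0, -6, 0, 4, 0, -4/5, …
g: a_k = -2, -2, 1, -1, 5/4, -7/4, …
Weyl lclm of L_f,L_g ⇒ L₀ (ord ≤ 3).
Derive L from L₀ (diff closure).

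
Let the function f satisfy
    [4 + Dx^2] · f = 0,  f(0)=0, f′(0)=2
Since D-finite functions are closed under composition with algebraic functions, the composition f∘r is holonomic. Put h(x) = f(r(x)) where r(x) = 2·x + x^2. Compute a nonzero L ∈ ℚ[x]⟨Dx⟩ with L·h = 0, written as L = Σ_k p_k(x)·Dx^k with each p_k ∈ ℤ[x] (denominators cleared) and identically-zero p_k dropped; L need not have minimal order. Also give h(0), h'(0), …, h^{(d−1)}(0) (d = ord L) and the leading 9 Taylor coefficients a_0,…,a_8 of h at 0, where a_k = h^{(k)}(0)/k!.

f: a_k = 0, 2, 0, -4/3, 0, 4/15, 0, -8/315, 0, …
L₀ from L_f via x↦r, Dx↦r'^{-1}Dx.
L = (16 + 48·x + 48·x^2 + 16·x^3) - Dx + (1 + x)·Dx^2  (order 2).
h: a_k = 0, 4, 2, -32/3, -16, 8/15, 20, 5696/315, -32/45, …
ICs: h(0) = 0, h′(0) = 4.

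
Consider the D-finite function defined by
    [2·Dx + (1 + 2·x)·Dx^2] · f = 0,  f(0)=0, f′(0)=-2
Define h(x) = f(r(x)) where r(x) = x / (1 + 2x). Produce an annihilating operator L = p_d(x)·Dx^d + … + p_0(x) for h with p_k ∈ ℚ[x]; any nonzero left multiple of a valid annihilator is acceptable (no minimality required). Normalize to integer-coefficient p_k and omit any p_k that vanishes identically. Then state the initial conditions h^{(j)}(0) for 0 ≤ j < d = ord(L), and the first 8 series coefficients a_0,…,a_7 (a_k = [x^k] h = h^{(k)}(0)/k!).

L = (6 + 16·x)·Dx + (1 + 6·x + 8·x^2)·Dx^2  (order 2).
h: a_k = 0, -2, 6, -56/3, 60, -992/5, 672, -16256/7, …
ICs: h(0) = 0, h′(0) = -2.

f: a_k = 0, -2, 2, -8/3, 4, -32/5, 32/3, -128/7, …
f∘r: x↦r, Dx↦Dx/r' in L_f ⇒ L₀.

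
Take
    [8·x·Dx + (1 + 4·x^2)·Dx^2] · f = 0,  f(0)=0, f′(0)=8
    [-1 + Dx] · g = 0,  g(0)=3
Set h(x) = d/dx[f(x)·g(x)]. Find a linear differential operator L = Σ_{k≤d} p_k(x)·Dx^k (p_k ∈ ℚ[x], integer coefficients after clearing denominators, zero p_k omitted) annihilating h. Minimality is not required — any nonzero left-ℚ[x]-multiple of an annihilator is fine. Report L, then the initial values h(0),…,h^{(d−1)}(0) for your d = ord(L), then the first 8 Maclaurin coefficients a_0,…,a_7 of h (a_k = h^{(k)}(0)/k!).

f: a_k = 0, 8, 0, -32/3, 0, 128/5, 0, -512/7, …
g: a_k = 3, 3, 3/2, 1/2, 1/8, 1/40, 1/240, 1/1680, …
f·g: L₀ = L_f ⊗_s L_g, ord ≤ 2·1.
Differentiate: ansatz ord ≤ ord L₀ ⇒ L.
L = (-7 - 16·x + 104·x^2 - 64·x^3 + 16·x^4) + (6 + 24·x - 112·x^2 + 96·x^3 - 32·x^4)·Dx + (1 - 8·x + 8·x^2 - 32·x^3 + 16·x^4)·Dx^2  (order 2).
h: a_k = 24, 48, -60, -112, 309, 430, -12763/10, -173788/105, …
ICs: h(0) = 24, h′(0) = 48.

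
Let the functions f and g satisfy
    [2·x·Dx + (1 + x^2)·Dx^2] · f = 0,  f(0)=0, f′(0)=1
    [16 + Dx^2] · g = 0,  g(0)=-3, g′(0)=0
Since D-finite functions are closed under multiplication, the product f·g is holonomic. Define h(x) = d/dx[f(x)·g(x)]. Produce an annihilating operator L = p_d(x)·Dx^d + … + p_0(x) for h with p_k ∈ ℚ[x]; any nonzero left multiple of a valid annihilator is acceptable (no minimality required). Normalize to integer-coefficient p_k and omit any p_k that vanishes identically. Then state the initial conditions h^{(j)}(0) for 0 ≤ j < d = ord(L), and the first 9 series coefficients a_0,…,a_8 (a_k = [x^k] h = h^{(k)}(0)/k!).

f: a_k = 0, 1, 0, -1/3, 0, 1/5, 0, -1/7, 0, …
g: a_k = -3, 0, 24, 0, -32, 0, 256/15, 0, -512/105, …
h₀=f·g: eliminate ⇒ L₀, order ≤ 2·2.
Derive L from L₀ (diff closure).
L = (32960 + 157056·x^2 + 319424·x^4 + 359424·x^6 + 242688·x^8 + 94208·x^10 + 16384·x^12) + (6752·x + 28736·x^3 + 49120·x^5 + 43520·x^7 + 20480·x^9 + 4096·x^11)·Dx + (3420 + 17320·x^2 + 37356·x^4 + 44272·x^6 + 30848·x^8 + 12032·x^10 + 2048·x^12)·Dx^2 + (422·x + 1796·x^3 + 3070·x^5 + 2720·x^7 + 1280·x^9 + 256·x^11)·Dx^3 + (85 + 469·x^2 + 1087·x^4 + 1363·x^6 + 980·x^8 + 384·x^10 + 64·x^12)·Dx^4  (order 4).
h: a_k = -3, 0, 75, 0, -203, 0, 3461/15, 0, -6529/35, …
ICs: h(0) = -3, h′(0) = 0, h′′(0) = 150, h′′′(0) = 0.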